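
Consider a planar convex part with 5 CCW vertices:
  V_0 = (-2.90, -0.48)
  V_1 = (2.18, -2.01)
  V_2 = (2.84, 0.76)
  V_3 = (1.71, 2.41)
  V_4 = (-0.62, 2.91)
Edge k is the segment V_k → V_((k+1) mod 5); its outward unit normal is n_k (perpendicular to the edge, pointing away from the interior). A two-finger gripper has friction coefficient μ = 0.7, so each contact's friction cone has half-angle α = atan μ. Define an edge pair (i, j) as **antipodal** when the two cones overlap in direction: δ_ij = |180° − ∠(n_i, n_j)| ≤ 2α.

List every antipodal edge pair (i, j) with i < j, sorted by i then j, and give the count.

count = 4; pairs: (0,2), (0,3), (1,4), (2,4)

α = atan 0.7 = 34.99°;  2α = 69.98°
n_0 = (-0.2884, -0.9575)
n_1 = (+0.9728, -0.2318)
n_2 = (+0.8251, +0.5650)
n_3 = (+0.2098, +0.9777)
n_4 = (-0.8298, +0.5581)
  (0,1): δ = 86.64°  ·
  (0,2): δ = 38.83°  ✓
  (0,3): δ = 4.65°  ✓
  (0,4): δ = 72.84°  ·
  (1,2): δ = 132.19°  ·
  (1,3): δ = 88.71°  ·
  (1,4): δ = 20.52°  ✓
  (2,3): δ = 136.52°  ·
  (2,4): δ = 68.33°  ✓
  (3,4): δ = 111.81°  ·
antipodal pairs: 4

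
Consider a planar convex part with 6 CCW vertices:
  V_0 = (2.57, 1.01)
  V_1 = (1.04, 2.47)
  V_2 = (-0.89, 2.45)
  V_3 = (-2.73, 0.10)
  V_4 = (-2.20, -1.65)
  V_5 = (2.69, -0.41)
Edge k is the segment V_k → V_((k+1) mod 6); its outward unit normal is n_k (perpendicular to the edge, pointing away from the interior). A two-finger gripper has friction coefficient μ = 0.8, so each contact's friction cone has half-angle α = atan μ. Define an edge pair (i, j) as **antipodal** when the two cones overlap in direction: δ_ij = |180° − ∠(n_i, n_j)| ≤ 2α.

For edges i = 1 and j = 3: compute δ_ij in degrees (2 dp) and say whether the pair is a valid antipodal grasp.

δ = 73.74°, valid

α = atan 0.8 = 38.66°;  2α = 77.32°
edge 1: e_1 = (-1.93, -0.02);  n_1 = (-0.0104, +0.9999)
edge 3: e_3 = (+0.53, -1.75);  n_3 = (-0.9571, -0.2899)
∠(n_1, n_3) = 106.26°
δ = |180° − 106.26°| = 73.74°
73.74° ≤ 2α = 77.32°  →  valid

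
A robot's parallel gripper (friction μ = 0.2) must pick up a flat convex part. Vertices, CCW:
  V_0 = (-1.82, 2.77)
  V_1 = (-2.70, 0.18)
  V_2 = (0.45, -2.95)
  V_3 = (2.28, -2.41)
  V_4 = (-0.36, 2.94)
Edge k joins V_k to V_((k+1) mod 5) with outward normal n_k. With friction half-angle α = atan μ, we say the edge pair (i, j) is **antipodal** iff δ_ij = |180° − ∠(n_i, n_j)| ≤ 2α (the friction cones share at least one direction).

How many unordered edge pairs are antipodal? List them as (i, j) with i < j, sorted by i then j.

α = atan 0.2 = 11.31°;  2α = 22.62°
n_0 = (-0.9468, +0.3217)
n_1 = (-0.7049, -0.7094)
n_2 = (+0.2830, -0.9591)
n_3 = (+0.8968, +0.4425)
n_4 = (-0.1157, +0.9933)
  (0,1): δ = 116.05°  ·
  (0,2): δ = 54.79°  ·
  (0,3): δ = 45.03°  ·
  (0,4): δ = 115.41°  ·
  (1,2): δ = 118.74°  ·
  (1,3): δ = 18.92°  ✓
  (1,4): δ = 51.46°  ·
  (2,3): δ = 80.18°  ·
  (2,4): δ = 9.80°  ✓
  (3,4): δ = 109.62°  ·
antipodal pairs: 2

count = 2; pairs: (1,3), (2,4)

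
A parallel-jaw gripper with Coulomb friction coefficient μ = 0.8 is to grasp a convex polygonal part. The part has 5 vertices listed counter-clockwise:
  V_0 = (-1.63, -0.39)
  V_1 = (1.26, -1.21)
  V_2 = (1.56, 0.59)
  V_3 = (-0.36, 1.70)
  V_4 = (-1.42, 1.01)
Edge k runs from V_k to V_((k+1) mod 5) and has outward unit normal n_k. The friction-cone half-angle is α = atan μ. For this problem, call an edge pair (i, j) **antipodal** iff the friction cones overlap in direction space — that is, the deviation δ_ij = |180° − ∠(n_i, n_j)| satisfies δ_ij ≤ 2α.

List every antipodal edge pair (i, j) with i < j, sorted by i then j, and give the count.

α = atan 0.8 = 38.66°;  2α = 77.32°
n_0 = (-0.2730, -0.9620)
n_1 = (+0.9864, -0.1644)
n_2 = (+0.5005, +0.8657)
n_3 = (-0.5455, +0.8381)
n_4 = (-0.9889, +0.1483)
  (0,1): δ = 83.62°  ·
  (0,2): δ = 14.19°  ✓
  (0,3): δ = 48.90°  ✓
  (0,4): δ = 97.31°  ·
  (1,2): δ = 110.57°  ·
  (1,3): δ = 47.48°  ✓
  (1,4): δ = 0.93°  ✓
  (2,3): δ = 116.90°  ·
  (2,4): δ = 68.50°  ✓
  (3,4): δ = 131.59°  ·
antipodal pairs: 5

count = 5; pairs: (0,2), (0,3), (1,3), (1,4), (2,4)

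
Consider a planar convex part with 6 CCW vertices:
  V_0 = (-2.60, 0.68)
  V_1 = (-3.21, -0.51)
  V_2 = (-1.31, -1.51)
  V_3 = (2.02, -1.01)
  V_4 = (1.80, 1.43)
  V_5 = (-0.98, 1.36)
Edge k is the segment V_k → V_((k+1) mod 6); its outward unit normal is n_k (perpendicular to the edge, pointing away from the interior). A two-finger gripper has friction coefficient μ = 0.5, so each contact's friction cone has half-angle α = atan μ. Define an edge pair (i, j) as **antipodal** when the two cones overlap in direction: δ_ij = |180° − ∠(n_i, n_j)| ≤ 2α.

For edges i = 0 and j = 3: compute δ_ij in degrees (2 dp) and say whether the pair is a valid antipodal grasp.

δ = 32.29°, valid

α = atan 0.5 = 26.57°;  2α = 53.13°
edge 0: e_0 = (-0.61, -1.19);  n_0 = (-0.8899, +0.4562)
edge 3: e_3 = (-0.22, +2.44);  n_3 = (+0.9960, +0.0898)
∠(n_0, n_3) = 147.71°
δ = |180° − 147.71°| = 32.29°
32.29° ≤ 2α = 53.13°  →  valid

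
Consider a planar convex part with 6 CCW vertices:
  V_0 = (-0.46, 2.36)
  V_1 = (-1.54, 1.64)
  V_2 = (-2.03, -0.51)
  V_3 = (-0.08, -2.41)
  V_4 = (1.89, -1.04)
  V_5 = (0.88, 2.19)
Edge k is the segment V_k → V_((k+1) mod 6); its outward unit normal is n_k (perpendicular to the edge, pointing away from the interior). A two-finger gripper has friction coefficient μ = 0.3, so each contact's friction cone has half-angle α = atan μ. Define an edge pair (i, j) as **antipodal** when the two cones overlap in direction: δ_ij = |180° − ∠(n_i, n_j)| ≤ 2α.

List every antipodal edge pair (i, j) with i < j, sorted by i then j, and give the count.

α = atan 0.3 = 16.70°;  2α = 33.40°
n_0 = (-0.5547, +0.8321)
n_1 = (-0.9750, +0.2222)
n_2 = (-0.6979, -0.7162)
n_3 = (+0.5709, -0.8210)
n_4 = (+0.9544, +0.2984)
n_5 = (+0.1259, +0.9920)
  (0,1): δ = 136.53°  ·
  (0,2): δ = 77.95°  ·
  (0,3): δ = 1.13°  ✓
  (0,4): δ = 73.67°  ·
  (0,5): δ = 139.08°  ·
  (1,2): δ = 121.42°  ·
  (1,3): δ = 42.35°  ·
  (1,4): δ = 30.20°  ✓
  (1,5): δ = 95.61°  ·
  (2,3): δ = 100.93°  ·
  (2,4): δ = 28.38°  ✓
  (2,5): δ = 37.03°  ·
  (3,4): δ = 107.45°  ·
  (3,5): δ = 42.05°  ·
  (4,5): δ = 114.59°  ·
antipodal pairs: 3

count = 3; pairs: (0,3), (1,4), (2,4)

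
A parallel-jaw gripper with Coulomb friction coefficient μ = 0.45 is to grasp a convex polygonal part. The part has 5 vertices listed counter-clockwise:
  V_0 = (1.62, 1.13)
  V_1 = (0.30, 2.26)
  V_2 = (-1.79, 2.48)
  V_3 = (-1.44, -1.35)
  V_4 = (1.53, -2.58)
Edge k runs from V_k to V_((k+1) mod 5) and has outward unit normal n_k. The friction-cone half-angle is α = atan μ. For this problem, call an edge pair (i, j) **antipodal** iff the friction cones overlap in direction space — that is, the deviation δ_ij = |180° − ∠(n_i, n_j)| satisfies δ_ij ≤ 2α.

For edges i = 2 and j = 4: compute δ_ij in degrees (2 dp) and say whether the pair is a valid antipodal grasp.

α = atan 0.45 = 24.23°;  2α = 48.46°
edge 2: e_2 = (+0.35, -3.83);  n_2 = (-0.9959, -0.0910)
edge 4: e_4 = (+0.09, +3.71);  n_4 = (+0.9997, -0.0243)
∠(n_2, n_4) = 173.39°
δ = |180° − 173.39°| = 6.61°
6.61° ≤ 2α = 48.46°  →  valid

δ = 6.61°, valid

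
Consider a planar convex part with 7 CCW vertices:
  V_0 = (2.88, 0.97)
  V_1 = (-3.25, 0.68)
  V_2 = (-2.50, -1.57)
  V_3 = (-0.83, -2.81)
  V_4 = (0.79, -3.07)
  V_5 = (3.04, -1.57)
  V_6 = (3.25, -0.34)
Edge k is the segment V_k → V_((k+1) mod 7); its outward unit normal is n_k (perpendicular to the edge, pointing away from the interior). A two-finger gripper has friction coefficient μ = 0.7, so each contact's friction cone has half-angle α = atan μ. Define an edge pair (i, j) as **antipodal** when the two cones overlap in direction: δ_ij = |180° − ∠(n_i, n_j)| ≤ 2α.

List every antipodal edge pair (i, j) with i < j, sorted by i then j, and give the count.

count = 8; pairs: (0,2), (0,3), (0,4), (1,5), (1,6), (2,5), (2,6), (3,6)

α = atan 0.7 = 34.99°;  2α = 69.98°
n_0 = (-0.0473, +0.9989)
n_1 = (-0.9487, -0.3162)
n_2 = (-0.5961, -0.8029)
n_3 = (-0.1585, -0.9874)
n_4 = (+0.5547, -0.8321)
n_5 = (+0.9857, -0.1683)
n_6 = (+0.9624, +0.2718)
  (0,1): δ = 74.27°  ·
  (0,2): δ = 39.30°  ✓
  (0,3): δ = 11.83°  ✓
  (0,4): δ = 30.98°  ✓
  (0,5): δ = 77.60°  ·
  (0,6): δ = 103.06°  ·
  (1,2): δ = 145.03°  ·
  (1,3): δ = 117.55°  ·
  (1,4): δ = 74.74°  ·
  (1,5): δ = 28.12°  ✓
  (1,6): δ = 2.66°  ✓
  (2,3): δ = 152.52°  ·
  (2,4): δ = 109.72°  ·
  (2,5): δ = 63.09°  ✓
  (2,6): δ = 37.63°  ✓
  (3,4): δ = 137.19°  ·
  (3,5): δ = 90.57°  ·
  (3,6): δ = 65.11°  ✓
  (4,5): δ = 133.38°  ·
  (4,6): δ = 107.92°  ·
  (5,6): δ = 154.54°  ·
antipodal pairs: 8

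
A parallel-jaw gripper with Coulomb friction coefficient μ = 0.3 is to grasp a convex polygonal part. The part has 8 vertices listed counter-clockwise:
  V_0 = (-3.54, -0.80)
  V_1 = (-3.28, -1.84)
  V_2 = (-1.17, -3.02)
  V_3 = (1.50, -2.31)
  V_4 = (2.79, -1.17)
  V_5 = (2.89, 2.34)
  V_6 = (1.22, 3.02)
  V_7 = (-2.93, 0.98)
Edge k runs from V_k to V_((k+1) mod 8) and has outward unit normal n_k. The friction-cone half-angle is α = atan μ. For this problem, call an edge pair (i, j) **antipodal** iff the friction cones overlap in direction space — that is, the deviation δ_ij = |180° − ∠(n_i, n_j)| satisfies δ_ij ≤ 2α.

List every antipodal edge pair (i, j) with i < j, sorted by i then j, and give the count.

α = atan 0.3 = 16.70°;  2α = 33.40°
n_0 = (-0.9701, -0.2425)
n_1 = (-0.4881, -0.8728)
n_2 = (+0.2570, -0.9664)
n_3 = (+0.6622, -0.7493)
n_4 = (+0.9996, -0.0285)
n_5 = (+0.3771, +0.9262)
n_6 = (-0.4411, +0.8974)
n_7 = (-0.9460, +0.3242)
  (0,1): δ = 133.25°  ·
  (0,2): δ = 89.14°  ·
  (0,3): δ = 62.57°  ·
  (0,4): δ = 15.67°  ✓
  (0,5): δ = 53.81°  ·
  (0,6): δ = 102.14°  ·
  (0,7): δ = 147.05°  ·
  (1,2): δ = 135.89°  ·
  (1,3): δ = 109.32°  ·
  (1,4): δ = 62.42°  ·
  (1,5): δ = 7.06°  ✓
  (1,6): δ = 55.39°  ·
  (1,7): δ = 100.30°  ·
  (2,3): δ = 153.42°  ·
  (2,4): δ = 106.52°  ·
  (2,5): δ = 37.05°  ·
  (2,6): δ = 11.29°  ✓
  (2,7): δ = 56.19°  ·
  (3,4): δ = 133.10°  ·
  (3,5): δ = 63.62°  ·
  (3,6): δ = 15.29°  ✓
  (3,7): δ = 29.62°  ✓
  (4,5): δ = 110.52°  ·
  (4,6): δ = 62.19°  ·
  (4,7): δ = 17.28°  ✓
  (5,6): δ = 131.67°  ·
  (5,7): δ = 86.76°  ·
  (6,7): δ = 135.09°  ·
antipodal pairs: 6

count = 6; pairs: (0,4), (1,5), (2,6), (3,6), (3,7), (4,7)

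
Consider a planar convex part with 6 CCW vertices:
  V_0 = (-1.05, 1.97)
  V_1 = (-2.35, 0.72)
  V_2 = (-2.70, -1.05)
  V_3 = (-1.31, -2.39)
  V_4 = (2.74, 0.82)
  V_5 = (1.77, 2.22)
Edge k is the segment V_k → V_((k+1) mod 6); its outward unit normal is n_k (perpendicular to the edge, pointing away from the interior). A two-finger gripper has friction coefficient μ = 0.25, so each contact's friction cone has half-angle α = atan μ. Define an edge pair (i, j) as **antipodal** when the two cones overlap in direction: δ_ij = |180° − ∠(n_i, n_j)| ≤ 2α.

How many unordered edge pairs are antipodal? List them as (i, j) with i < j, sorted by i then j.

α = atan 0.25 = 14.04°;  2α = 28.07°
n_0 = (-0.6931, +0.7208)
n_1 = (-0.9810, +0.1940)
n_2 = (-0.6940, -0.7199)
n_3 = (+0.6211, -0.7837)
n_4 = (+0.8220, +0.5695)
n_5 = (-0.0883, +0.9961)
  (0,1): δ = 145.06°  ·
  (0,2): δ = 87.83°  ·
  (0,3): δ = 5.48°  ✓
  (0,4): δ = 80.84°  ·
  (0,5): δ = 141.19°  ·
  (1,2): δ = 122.77°  ·
  (1,3): δ = 40.41°  ·
  (1,4): δ = 45.90°  ·
  (1,5): δ = 106.25°  ·
  (2,3): δ = 97.65°  ·
  (2,4): δ = 11.33°  ✓
  (2,5): δ = 49.02°  ·
  (3,4): δ = 93.68°  ·
  (3,5): δ = 33.33°  ·
  (4,5): δ = 119.65°  ·
antipodal pairs: 2

count = 2; pairs: (0,3), (2,4)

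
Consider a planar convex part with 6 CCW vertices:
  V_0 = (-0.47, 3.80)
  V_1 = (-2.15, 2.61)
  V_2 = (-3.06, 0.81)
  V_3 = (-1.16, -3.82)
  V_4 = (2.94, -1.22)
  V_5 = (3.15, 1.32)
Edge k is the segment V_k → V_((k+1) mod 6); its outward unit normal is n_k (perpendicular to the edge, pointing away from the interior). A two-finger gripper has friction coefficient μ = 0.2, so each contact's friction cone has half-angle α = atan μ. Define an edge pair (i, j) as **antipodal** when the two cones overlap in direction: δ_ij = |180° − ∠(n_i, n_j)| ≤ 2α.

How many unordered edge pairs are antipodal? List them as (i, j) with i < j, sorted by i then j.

count = 2; pairs: (0,3), (1,4)

α = atan 0.2 = 11.31°;  2α = 22.62°
n_0 = (-0.5780, +0.8160)
n_1 = (-0.8924, +0.4512)
n_2 = (-0.9251, -0.3796)
n_3 = (+0.5355, -0.8445)
n_4 = (+0.9966, -0.0824)
n_5 = (+0.5652, +0.8250)
  (0,1): δ = 152.13°  ·
  (0,2): δ = 103.00°  ·
  (0,3): δ = 2.93°  ✓
  (0,4): δ = 49.96°  ·
  (0,5): δ = 110.27°  ·
  (1,2): δ = 130.87°  ·
  (1,3): δ = 30.80°  ·
  (1,4): δ = 22.09°  ✓
  (1,5): δ = 82.40°  ·
  (2,3): δ = 79.93°  ·
  (2,4): δ = 27.04°  ·
  (2,5): δ = 33.27°  ·
  (3,4): δ = 127.11°  ·
  (3,5): δ = 66.80°  ·
  (4,5): δ = 119.69°  ·
antipodal pairs: 2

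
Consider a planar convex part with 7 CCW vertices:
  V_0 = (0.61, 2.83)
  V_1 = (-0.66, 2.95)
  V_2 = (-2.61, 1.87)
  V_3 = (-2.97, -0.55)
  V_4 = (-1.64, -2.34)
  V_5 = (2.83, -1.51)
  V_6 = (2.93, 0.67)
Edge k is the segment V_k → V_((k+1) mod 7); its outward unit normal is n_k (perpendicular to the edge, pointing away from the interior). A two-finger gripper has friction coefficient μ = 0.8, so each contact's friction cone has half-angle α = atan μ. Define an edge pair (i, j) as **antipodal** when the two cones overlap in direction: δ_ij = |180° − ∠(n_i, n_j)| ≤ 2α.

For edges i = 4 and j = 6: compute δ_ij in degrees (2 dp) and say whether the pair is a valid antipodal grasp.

δ = 53.47°, valid

α = atan 0.8 = 38.66°;  2α = 77.32°
edge 4: e_4 = (+4.47, +0.83);  n_4 = (+0.1826, -0.9832)
edge 6: e_6 = (-2.32, +2.16);  n_6 = (+0.6814, +0.7319)
∠(n_4, n_6) = 126.53°
δ = |180° − 126.53°| = 53.47°
53.47° ≤ 2α = 77.32°  →  valid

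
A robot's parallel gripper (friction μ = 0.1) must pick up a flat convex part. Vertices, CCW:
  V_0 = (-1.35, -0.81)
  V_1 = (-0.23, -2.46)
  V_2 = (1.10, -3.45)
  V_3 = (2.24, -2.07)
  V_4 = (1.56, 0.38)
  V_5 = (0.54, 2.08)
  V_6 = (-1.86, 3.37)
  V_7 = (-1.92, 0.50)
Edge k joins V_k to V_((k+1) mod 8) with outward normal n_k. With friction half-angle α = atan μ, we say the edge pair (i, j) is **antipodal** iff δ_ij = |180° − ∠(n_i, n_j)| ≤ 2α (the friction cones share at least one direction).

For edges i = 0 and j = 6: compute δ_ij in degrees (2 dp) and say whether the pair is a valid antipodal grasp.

α = atan 0.1 = 5.71°;  2α = 11.42°
edge 0: e_0 = (+1.12, -1.65);  n_0 = (-0.8274, -0.5616)
edge 6: e_6 = (-0.06, -2.87);  n_6 = (-0.9998, +0.0209)
∠(n_0, n_6) = 35.37°
δ = |180° − 35.37°| = 144.63°
144.63° > 2α = 11.42°  →  invalid

δ = 144.63°, invalid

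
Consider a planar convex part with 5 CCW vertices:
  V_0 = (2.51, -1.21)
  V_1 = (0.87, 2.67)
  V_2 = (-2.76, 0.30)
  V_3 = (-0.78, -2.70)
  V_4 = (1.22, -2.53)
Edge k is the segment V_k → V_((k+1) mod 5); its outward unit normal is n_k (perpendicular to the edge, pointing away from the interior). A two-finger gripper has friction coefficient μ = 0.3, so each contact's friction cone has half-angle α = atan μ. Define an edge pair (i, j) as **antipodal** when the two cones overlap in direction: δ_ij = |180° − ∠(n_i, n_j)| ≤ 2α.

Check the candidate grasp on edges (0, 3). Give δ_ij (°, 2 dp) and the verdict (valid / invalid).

δ = 71.95°, invalid

α = atan 0.3 = 16.70°;  2α = 33.40°
edge 0: e_0 = (-1.64, +3.88);  n_0 = (+0.9211, +0.3893)
edge 3: e_3 = (+2.00, +0.17);  n_3 = (+0.0847, -0.9964)
∠(n_0, n_3) = 108.05°
δ = |180° − 108.05°| = 71.95°
71.95° > 2α = 33.40°  →  invalid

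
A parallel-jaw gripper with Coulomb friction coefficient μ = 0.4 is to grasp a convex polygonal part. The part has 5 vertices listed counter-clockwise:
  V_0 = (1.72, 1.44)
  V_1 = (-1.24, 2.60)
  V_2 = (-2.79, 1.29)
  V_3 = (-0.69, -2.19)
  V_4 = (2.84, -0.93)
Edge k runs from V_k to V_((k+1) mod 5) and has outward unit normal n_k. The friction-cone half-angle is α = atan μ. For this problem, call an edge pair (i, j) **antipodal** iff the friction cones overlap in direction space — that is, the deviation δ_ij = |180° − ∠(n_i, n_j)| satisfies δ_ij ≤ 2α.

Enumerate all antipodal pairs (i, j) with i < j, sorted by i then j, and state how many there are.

α = atan 0.4 = 21.80°;  2α = 43.60°
n_0 = (+0.3649, +0.9311)
n_1 = (-0.6455, +0.7638)
n_2 = (-0.8562, -0.5167)
n_3 = (+0.3362, -0.9418)
n_4 = (+0.9041, +0.4273)
  (0,1): δ = 118.40°  ·
  (0,2): δ = 37.49°  ✓
  (0,3): δ = 41.04°  ✓
  (0,4): δ = 136.69°  ·
  (1,2): δ = 99.09°  ·
  (1,3): δ = 20.56°  ✓
  (1,4): δ = 75.09°  ·
  (2,3): δ = 101.47°  ·
  (2,4): δ = 5.81°  ✓
  (3,4): δ = 84.35°  ·
antipodal pairs: 4

count = 4; pairs: (0,2), (0,3), (1,3), (2,4)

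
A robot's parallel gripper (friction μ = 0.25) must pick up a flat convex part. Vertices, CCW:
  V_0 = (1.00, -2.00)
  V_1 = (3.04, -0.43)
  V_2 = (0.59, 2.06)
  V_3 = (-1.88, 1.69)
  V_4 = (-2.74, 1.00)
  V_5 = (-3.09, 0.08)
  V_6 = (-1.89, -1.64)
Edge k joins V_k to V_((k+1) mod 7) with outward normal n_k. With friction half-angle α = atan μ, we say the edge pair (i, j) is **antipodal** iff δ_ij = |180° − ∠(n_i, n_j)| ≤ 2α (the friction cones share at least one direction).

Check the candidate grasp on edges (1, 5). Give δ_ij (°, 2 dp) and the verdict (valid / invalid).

α = atan 0.25 = 14.04°;  2α = 28.07°
edge 1: e_1 = (-2.45, +2.49);  n_1 = (+0.7128, +0.7014)
edge 5: e_5 = (+1.20, -1.72);  n_5 = (-0.8201, -0.5722)
∠(n_1, n_5) = 170.37°
δ = |180° − 170.37°| = 9.63°
9.63° ≤ 2α = 28.07°  →  valid

δ = 9.63°, valid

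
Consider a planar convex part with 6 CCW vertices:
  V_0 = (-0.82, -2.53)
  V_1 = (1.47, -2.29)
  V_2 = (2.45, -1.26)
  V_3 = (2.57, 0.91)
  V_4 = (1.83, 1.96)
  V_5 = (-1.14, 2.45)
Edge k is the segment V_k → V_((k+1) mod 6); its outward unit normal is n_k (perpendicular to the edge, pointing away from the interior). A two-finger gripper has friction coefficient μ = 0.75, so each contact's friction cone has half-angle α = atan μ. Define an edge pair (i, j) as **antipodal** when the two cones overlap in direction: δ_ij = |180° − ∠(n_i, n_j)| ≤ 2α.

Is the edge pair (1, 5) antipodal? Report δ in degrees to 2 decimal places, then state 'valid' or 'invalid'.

δ = 47.25°, valid

α = atan 0.75 = 36.87°;  2α = 73.74°
edge 1: e_1 = (+0.98, +1.03);  n_1 = (+0.7245, -0.6893)
edge 5: e_5 = (+0.32, -4.98);  n_5 = (-0.9979, -0.0641)
∠(n_1, n_5) = 132.75°
δ = |180° − 132.75°| = 47.25°
47.25° ≤ 2α = 73.74°  →  valid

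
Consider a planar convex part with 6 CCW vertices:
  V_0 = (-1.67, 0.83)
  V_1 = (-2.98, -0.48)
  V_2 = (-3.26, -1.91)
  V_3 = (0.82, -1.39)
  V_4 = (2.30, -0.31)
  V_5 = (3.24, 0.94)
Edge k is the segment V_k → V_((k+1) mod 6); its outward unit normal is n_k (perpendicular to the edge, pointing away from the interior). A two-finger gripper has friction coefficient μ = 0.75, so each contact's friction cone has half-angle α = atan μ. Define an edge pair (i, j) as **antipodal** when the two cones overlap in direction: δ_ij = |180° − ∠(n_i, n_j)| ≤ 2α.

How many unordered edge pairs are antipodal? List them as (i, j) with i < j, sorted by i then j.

α = atan 0.75 = 36.87°;  2α = 73.74°
n_0 = (-0.7071, +0.7071)
n_1 = (-0.9814, +0.1922)
n_2 = (+0.1264, -0.9920)
n_3 = (+0.5895, -0.8078)
n_4 = (+0.7992, -0.6010)
n_5 = (-0.0224, +0.9997)
  (0,1): δ = 146.08°  ·
  (0,2): δ = 37.74°  ✓
  (0,3): δ = 8.88°  ✓
  (0,4): δ = 8.06°  ✓
  (0,5): δ = 136.28°  ·
  (1,2): δ = 71.66°  ✓
  (1,3): δ = 42.80°  ✓
  (1,4): δ = 25.86°  ✓
  (1,5): δ = 102.36°  ·
  (2,3): δ = 151.14°  ·
  (2,4): δ = 134.21°  ·
  (2,5): δ = 5.98°  ✓
  (3,4): δ = 163.06°  ·
  (3,5): δ = 34.84°  ✓
  (4,5): δ = 51.77°  ✓
antipodal pairs: 9

count = 9; pairs: (0,2), (0,3), (0,4), (1,2), (1,3), (1,4), (2,5), (3,5), (4,5)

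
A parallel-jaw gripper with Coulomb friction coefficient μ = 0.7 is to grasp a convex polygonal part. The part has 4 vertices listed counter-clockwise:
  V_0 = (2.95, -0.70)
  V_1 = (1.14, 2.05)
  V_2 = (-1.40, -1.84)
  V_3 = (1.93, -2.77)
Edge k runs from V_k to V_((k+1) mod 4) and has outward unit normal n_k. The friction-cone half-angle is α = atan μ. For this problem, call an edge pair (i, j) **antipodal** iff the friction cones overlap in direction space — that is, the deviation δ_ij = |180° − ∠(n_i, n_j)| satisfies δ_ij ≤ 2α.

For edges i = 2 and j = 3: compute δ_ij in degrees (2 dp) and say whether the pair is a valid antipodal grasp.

δ = 100.63°, invalid

α = atan 0.7 = 34.99°;  2α = 69.98°
edge 2: e_2 = (+3.33, -0.93);  n_2 = (-0.2690, -0.9631)
edge 3: e_3 = (+1.02, +2.07);  n_3 = (+0.8970, -0.4420)
∠(n_2, n_3) = 79.37°
δ = |180° − 79.37°| = 100.63°
100.63° > 2α = 69.98°  →  invalid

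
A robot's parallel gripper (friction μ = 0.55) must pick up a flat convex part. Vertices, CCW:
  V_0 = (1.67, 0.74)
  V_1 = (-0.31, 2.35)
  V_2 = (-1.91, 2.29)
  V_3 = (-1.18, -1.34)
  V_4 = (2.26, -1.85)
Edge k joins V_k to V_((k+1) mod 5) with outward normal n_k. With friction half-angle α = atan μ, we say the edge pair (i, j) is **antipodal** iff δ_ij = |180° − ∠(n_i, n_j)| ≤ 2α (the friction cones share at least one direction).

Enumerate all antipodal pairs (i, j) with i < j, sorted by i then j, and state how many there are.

count = 4; pairs: (0,2), (0,3), (1,3), (2,4)

α = atan 0.55 = 28.81°;  2α = 57.62°
n_0 = (+0.6309, +0.7759)
n_1 = (-0.0375, +0.9993)
n_2 = (-0.9804, -0.1972)
n_3 = (-0.1467, -0.9892)
n_4 = (+0.9750, +0.2221)
  (0,1): δ = 138.74°  ·
  (0,2): δ = 39.51°  ✓
  (0,3): δ = 30.68°  ✓
  (0,4): δ = 141.95°  ·
  (1,2): δ = 80.78°  ·
  (1,3): δ = 10.58°  ✓
  (1,4): δ = 100.69°  ·
  (2,3): δ = 109.80°  ·
  (2,4): δ = 1.46°  ✓
  (3,4): δ = 68.73°  ·
antipodal pairs: 4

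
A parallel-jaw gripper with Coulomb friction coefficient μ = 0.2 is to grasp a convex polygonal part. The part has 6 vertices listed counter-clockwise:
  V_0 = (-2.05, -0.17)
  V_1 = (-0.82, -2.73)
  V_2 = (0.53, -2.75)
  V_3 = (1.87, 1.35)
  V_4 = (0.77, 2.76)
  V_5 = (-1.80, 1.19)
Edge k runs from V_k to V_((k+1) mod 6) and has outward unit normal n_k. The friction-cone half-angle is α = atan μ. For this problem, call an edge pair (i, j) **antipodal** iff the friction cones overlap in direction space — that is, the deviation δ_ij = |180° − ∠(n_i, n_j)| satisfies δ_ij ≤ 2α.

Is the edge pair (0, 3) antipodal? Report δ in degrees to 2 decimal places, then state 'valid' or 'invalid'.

α = atan 0.2 = 11.31°;  2α = 22.62°
edge 0: e_0 = (+1.23, -2.56);  n_0 = (-0.9014, -0.4331)
edge 3: e_3 = (-1.10, +1.41);  n_3 = (+0.7884, +0.6151)
∠(n_0, n_3) = 167.70°
δ = |180° − 167.70°| = 12.30°
12.30° ≤ 2α = 22.62°  →  valid

δ = 12.30°, valid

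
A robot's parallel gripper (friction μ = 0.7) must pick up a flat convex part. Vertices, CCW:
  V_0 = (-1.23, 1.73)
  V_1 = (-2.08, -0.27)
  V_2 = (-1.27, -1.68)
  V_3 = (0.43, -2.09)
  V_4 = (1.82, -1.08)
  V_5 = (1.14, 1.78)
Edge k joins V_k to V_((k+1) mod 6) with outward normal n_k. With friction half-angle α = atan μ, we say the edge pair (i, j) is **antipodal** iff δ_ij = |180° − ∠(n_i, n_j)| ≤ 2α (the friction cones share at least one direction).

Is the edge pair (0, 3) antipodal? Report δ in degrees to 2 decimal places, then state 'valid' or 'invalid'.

δ = 30.97°, valid

α = atan 0.7 = 34.99°;  2α = 69.98°
edge 0: e_0 = (-0.85, -2.00);  n_0 = (-0.9203, +0.3911)
edge 3: e_3 = (+1.39, +1.01);  n_3 = (+0.5878, -0.8090)
∠(n_0, n_3) = 149.03°
δ = |180° − 149.03°| = 30.97°
30.97° ≤ 2α = 69.98°  →  valid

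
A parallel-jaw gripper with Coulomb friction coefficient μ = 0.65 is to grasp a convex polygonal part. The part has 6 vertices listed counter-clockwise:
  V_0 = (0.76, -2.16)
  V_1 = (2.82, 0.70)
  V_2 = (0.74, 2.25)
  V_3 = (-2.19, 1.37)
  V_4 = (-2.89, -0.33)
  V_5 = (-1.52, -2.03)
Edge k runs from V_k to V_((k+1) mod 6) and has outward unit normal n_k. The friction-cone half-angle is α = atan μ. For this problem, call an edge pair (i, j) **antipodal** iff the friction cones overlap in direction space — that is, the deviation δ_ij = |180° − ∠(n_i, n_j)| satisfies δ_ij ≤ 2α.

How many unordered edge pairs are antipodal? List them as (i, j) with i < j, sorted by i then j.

α = atan 0.65 = 33.02°;  2α = 66.05°
n_0 = (+0.8114, -0.5845)
n_1 = (+0.5975, +0.8018)
n_2 = (-0.2876, +0.9577)
n_3 = (-0.9247, +0.3807)
n_4 = (-0.7786, -0.6275)
n_5 = (-0.0569, -0.9984)
  (0,1): δ = 90.93°  ·
  (0,2): δ = 37.52°  ✓
  (0,3): δ = 13.38°  ✓
  (0,4): δ = 74.63°  ·
  (0,5): δ = 122.50°  ·
  (1,2): δ = 126.59°  ·
  (1,3): δ = 75.69°  ·
  (1,4): δ = 14.44°  ✓
  (1,5): δ = 33.43°  ✓
  (2,3): δ = 129.10°  ·
  (2,4): δ = 67.85°  ·
  (2,5): δ = 19.98°  ✓
  (3,4): δ = 118.76°  ·
  (3,5): δ = 70.88°  ·
  (4,5): δ = 132.13°  ·
antipodal pairs: 5

count = 5; pairs: (0,2), (0,3), (1,4), (1,5), (2,5)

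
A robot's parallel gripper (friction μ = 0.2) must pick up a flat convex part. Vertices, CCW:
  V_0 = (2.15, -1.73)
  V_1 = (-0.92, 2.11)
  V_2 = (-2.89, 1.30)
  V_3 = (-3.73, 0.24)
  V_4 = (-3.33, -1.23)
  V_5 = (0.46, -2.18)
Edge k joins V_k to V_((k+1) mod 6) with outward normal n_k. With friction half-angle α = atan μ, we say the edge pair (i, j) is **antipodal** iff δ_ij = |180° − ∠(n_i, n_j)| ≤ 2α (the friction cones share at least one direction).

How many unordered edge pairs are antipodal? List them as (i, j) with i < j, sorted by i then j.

count = 1; pairs: (1,5)

α = atan 0.2 = 11.31°;  2α = 22.62°
n_0 = (+0.7811, +0.6244)
n_1 = (-0.3803, +0.9249)
n_2 = (-0.7837, +0.6211)
n_3 = (-0.9649, -0.2626)
n_4 = (-0.2431, -0.9700)
n_5 = (+0.2573, -0.9663)
  (0,1): δ = 106.29°  ·
  (0,2): δ = 77.04°  ·
  (0,3): δ = 23.42°  ·
  (0,4): δ = 37.29°  ·
  (0,5): δ = 66.27°  ·
  (1,2): δ = 150.75°  ·
  (1,3): δ = 97.13°  ·
  (1,4): δ = 36.42°  ·
  (1,5): δ = 7.44°  ✓
  (2,3): δ = 126.38°  ·
  (2,4): δ = 65.68°  ·
  (2,5): δ = 36.69°  ·
  (3,4): δ = 119.29°  ·
  (3,5): δ = 90.31°  ·
  (4,5): δ = 151.02°  ·
antipodal pairs: 1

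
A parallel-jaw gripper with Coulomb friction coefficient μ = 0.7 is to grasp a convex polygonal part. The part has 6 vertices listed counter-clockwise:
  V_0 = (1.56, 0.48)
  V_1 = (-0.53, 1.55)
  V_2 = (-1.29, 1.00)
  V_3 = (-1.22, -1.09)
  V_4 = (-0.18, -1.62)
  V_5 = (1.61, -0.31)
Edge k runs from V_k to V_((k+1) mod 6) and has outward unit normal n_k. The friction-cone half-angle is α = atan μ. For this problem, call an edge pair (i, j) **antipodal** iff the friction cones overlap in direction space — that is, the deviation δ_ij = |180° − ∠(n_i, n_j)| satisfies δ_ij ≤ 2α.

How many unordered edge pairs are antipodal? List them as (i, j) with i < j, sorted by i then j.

count = 9; pairs: (0,2), (0,3), (0,4), (1,3), (1,4), (1,5), (2,4), (2,5), (3,5)

α = atan 0.7 = 34.99°;  2α = 69.98°
n_0 = (+0.4557, +0.8901)
n_1 = (-0.5863, +0.8101)
n_2 = (-0.9994, -0.0335)
n_3 = (-0.4541, -0.8910)
n_4 = (+0.5906, -0.8070)
n_5 = (+0.9980, +0.0632)
  (0,1): δ = 117.00°  ·
  (0,2): δ = 60.97°  ✓
  (0,3): δ = 0.11°  ✓
  (0,4): δ = 63.31°  ✓
  (0,5): δ = 120.73°  ·
  (1,2): δ = 123.97°  ·
  (1,3): δ = 62.90°  ✓
  (1,4): δ = 0.31°  ✓
  (1,5): δ = 57.73°  ✓
  (2,3): δ = 118.92°  ·
  (2,4): δ = 55.72°  ✓
  (2,5): δ = 1.70°  ✓
  (3,4): δ = 116.80°  ·
  (3,5): δ = 59.37°  ✓
  (4,5): δ = 122.58°  ·
antipodal pairs: 9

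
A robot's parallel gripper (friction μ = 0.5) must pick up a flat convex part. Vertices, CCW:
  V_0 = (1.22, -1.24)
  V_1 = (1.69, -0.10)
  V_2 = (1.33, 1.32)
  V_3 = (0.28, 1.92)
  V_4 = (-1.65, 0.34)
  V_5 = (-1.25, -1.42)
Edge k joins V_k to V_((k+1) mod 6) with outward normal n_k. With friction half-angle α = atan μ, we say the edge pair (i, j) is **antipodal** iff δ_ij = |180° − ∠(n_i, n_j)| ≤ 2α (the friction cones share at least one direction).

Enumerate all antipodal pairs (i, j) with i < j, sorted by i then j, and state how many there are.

α = atan 0.5 = 26.57°;  2α = 53.13°
n_0 = (+0.9245, -0.3812)
n_1 = (+0.9693, +0.2457)
n_2 = (+0.4961, +0.8682)
n_3 = (-0.6335, +0.7738)
n_4 = (-0.9751, -0.2216)
n_5 = (+0.0727, -0.9974)
  (0,1): δ = 143.37°  ·
  (0,2): δ = 97.34°  ·
  (0,3): δ = 28.29°  ✓
  (0,4): δ = 35.21°  ✓
  (0,5): δ = 116.57°  ·
  (1,2): δ = 133.97°  ·
  (1,3): δ = 64.92°  ·
  (1,4): δ = 1.42°  ✓
  (1,5): δ = 79.94°  ·
  (2,3): δ = 110.95°  ·
  (2,4): δ = 47.45°  ✓
  (2,5): δ = 33.91°  ✓
  (3,4): δ = 116.50°  ·
  (3,5): δ = 35.14°  ✓
  (4,5): δ = 98.64°  ·
antipodal pairs: 6

count = 6; pairs: (0,3), (0,4), (1,4), (2,4), (2,5), (3,5)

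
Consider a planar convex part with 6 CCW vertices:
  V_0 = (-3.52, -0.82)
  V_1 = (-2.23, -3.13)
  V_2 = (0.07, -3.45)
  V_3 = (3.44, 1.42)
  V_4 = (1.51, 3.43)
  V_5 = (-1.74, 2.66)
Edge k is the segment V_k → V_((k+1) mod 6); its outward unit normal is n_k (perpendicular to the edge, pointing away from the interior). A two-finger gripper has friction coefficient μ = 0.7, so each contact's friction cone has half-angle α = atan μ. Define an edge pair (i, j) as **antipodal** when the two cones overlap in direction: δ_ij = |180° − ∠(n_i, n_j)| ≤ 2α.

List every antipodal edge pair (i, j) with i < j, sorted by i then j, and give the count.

count = 6; pairs: (0,2), (0,3), (1,3), (1,4), (2,4), (2,5)

α = atan 0.7 = 34.99°;  2α = 69.98°
n_0 = (-0.8731, -0.4876)
n_1 = (-0.1378, -0.9905)
n_2 = (+0.8223, -0.5690)
n_3 = (+0.7213, +0.6926)
n_4 = (-0.2305, +0.9731)
n_5 = (-0.8903, +0.4554)
  (0,1): δ = 127.10°  ·
  (0,2): δ = 63.86°  ✓
  (0,3): δ = 14.66°  ✓
  (0,4): δ = 74.15°  ·
  (0,5): δ = 123.73°  ·
  (1,2): δ = 116.76°  ·
  (1,3): δ = 38.24°  ✓
  (1,4): δ = 21.25°  ✓
  (1,5): δ = 70.83°  ·
  (2,3): δ = 101.48°  ·
  (2,4): δ = 41.99°  ✓
  (2,5): δ = 7.59°  ✓
  (3,4): δ = 120.51°  ·
  (3,5): δ = 70.93°  ·
  (4,5): δ = 130.42°  ·
antipodal pairs: 6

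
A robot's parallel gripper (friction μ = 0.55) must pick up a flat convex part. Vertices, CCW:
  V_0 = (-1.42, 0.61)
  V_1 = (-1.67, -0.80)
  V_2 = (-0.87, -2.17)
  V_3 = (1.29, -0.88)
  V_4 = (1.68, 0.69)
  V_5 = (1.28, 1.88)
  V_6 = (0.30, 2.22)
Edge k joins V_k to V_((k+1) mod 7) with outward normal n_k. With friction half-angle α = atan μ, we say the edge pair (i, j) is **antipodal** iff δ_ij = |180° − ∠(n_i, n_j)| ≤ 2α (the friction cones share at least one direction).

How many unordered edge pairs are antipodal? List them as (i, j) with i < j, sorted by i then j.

count = 9; pairs: (0,2), (0,3), (0,4), (1,3), (1,4), (1,5), (2,5), (2,6), (3,6)

α = atan 0.55 = 28.81°;  2α = 57.62°
n_0 = (-0.9846, +0.1746)
n_1 = (-0.8636, -0.5043)
n_2 = (+0.5127, -0.8585)
n_3 = (+0.9705, -0.2411)
n_4 = (+0.9479, +0.3186)
n_5 = (+0.3278, +0.9448)
n_6 = (-0.6834, +0.7301)
  (0,1): δ = 139.66°  ·
  (0,2): δ = 49.10°  ✓
  (0,3): δ = 3.90°  ✓
  (0,4): δ = 28.63°  ✓
  (0,5): δ = 80.92°  ·
  (0,6): δ = 143.16°  ·
  (1,2): δ = 89.44°  ·
  (1,3): δ = 44.23°  ✓
  (1,4): δ = 11.70°  ✓
  (1,5): δ = 40.58°  ✓
  (1,6): δ = 102.83°  ·
  (2,3): δ = 134.80°  ·
  (2,4): δ = 102.27°  ·
  (2,5): δ = 49.98°  ✓
  (2,6): δ = 12.26°  ✓
  (3,4): δ = 147.47°  ·
  (3,5): δ = 95.18°  ·
  (3,6): δ = 32.94°  ✓
  (4,5): δ = 127.71°  ·
  (4,6): δ = 65.47°  ·
  (5,6): δ = 117.76°  ·
antipodal pairs: 9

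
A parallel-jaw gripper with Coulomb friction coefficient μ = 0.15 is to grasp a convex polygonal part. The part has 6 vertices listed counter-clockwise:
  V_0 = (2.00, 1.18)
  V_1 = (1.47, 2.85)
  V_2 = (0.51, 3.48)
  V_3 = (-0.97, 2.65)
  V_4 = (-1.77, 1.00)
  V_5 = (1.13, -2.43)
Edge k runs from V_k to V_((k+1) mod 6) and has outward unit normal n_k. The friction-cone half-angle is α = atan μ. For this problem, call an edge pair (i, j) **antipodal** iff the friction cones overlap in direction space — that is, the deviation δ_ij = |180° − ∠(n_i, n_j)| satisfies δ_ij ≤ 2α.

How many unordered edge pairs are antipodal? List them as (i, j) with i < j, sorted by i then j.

count = 2; pairs: (1,4), (3,5)

α = atan 0.15 = 8.53°;  2α = 17.06°
n_0 = (+0.9532, +0.3025)
n_1 = (+0.5487, +0.8360)
n_2 = (-0.4891, +0.8722)
n_3 = (-0.8998, +0.4363)
n_4 = (-0.7636, -0.6456)
n_5 = (+0.9722, -0.2343)
  (0,1): δ = 140.88°  ·
  (0,2): δ = 78.32°  ·
  (0,3): δ = 43.47°  ·
  (0,4): δ = 22.61°  ·
  (0,5): δ = 148.84°  ·
  (1,2): δ = 117.44°  ·
  (1,3): δ = 82.59°  ·
  (1,4): δ = 16.51°  ✓
  (1,5): δ = 109.73°  ·
  (2,3): δ = 145.15°  ·
  (2,4): δ = 79.07°  ·
  (2,5): δ = 47.17°  ·
  (3,4): δ = 113.92°  ·
  (3,5): δ = 12.32°  ✓
  (4,5): δ = 53.76°  ·
antipodal pairs: 2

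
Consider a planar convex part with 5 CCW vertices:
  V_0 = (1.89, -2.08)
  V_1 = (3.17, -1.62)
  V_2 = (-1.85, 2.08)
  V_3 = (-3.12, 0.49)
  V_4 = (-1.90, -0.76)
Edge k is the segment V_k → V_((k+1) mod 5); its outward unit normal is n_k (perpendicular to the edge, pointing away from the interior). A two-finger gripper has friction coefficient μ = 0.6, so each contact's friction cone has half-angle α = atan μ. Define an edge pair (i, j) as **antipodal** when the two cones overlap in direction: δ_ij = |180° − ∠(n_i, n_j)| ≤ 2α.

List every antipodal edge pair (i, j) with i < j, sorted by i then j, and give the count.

α = atan 0.6 = 30.96°;  2α = 61.93°
n_0 = (+0.3382, -0.9411)
n_1 = (+0.5933, +0.8050)
n_2 = (-0.7813, +0.6241)
n_3 = (-0.7156, -0.6985)
n_4 = (-0.3289, -0.9444)
  (0,1): δ = 56.16°  ✓
  (0,2): δ = 31.62°  ✓
  (0,3): δ = 114.54°  ·
  (0,4): δ = 141.03°  ·
  (1,2): δ = 92.22°  ·
  (1,3): δ = 9.30°  ✓
  (1,4): δ = 17.19°  ✓
  (2,3): δ = 97.08°  ·
  (2,4): δ = 70.59°  ·
  (3,4): δ = 153.51°  ·
antipodal pairs: 4

count = 4; pairs: (0,1), (0,2), (1,3), (1,4)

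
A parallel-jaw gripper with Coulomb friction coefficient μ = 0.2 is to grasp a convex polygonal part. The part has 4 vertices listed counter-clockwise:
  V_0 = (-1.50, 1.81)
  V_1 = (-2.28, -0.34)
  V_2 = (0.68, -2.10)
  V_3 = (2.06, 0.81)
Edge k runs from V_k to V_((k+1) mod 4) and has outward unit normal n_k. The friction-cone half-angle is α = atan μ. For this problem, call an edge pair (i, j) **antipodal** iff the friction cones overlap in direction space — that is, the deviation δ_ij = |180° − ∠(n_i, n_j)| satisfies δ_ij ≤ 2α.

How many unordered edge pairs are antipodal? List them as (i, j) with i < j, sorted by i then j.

α = atan 0.2 = 11.31°;  2α = 22.62°
n_0 = (-0.9400, +0.3410)
n_1 = (-0.5111, -0.8595)
n_2 = (+0.9035, -0.4285)
n_3 = (+0.2704, +0.9627)
  (0,1): δ = 100.80°  ·
  (0,2): δ = 5.43°  ✓
  (0,3): δ = 94.25°  ·
  (1,2): δ = 84.64°  ·
  (1,3): δ = 15.05°  ✓
  (2,3): δ = 80.32°  ·
antipodal pairs: 2

count = 2; pairs: (0,2), (1,3)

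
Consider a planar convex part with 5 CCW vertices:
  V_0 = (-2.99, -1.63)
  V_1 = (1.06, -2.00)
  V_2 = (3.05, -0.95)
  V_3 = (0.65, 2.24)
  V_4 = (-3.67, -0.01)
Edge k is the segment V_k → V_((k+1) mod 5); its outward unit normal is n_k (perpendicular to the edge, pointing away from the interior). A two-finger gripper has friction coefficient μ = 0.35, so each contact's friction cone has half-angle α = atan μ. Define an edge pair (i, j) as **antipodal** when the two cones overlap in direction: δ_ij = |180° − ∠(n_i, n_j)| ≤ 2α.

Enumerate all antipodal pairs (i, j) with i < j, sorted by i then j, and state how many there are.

α = atan 0.35 = 19.29°;  2α = 38.58°
n_0 = (-0.0910, -0.9959)
n_1 = (+0.4667, -0.8844)
n_2 = (+0.7991, +0.6012)
n_3 = (-0.4619, +0.8869)
n_4 = (-0.9221, -0.3870)
  (0,1): δ = 146.96°  ·
  (0,2): δ = 47.82°  ·
  (0,3): δ = 32.73°  ✓
  (0,4): δ = 117.99°  ·
  (1,2): δ = 80.86°  ·
  (1,3): δ = 0.31°  ✓
  (1,4): δ = 84.95°  ·
  (2,3): δ = 99.44°  ·
  (2,4): δ = 14.19°  ✓
  (3,4): δ = 94.74°  ·
antipodal pairs: 3

count = 3; pairs: (0,3), (1,3), (2,4)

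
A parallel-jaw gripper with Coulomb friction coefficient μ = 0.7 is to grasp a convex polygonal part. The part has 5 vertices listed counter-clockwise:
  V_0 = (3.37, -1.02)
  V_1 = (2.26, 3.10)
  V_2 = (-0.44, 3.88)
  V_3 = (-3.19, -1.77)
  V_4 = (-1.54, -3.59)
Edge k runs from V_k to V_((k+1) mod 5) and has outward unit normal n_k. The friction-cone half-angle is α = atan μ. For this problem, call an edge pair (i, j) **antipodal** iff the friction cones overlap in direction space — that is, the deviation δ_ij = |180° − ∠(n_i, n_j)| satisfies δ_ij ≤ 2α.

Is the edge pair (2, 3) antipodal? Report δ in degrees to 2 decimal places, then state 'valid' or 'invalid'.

α = atan 0.7 = 34.99°;  2α = 69.98°
edge 2: e_2 = (-2.75, -5.65);  n_2 = (-0.8992, +0.4376)
edge 3: e_3 = (+1.65, -1.82);  n_3 = (-0.7409, -0.6717)
∠(n_2, n_3) = 68.15°
δ = |180° − 68.15°| = 111.85°
111.85° > 2α = 69.98°  →  invalid

δ = 111.85°, invalid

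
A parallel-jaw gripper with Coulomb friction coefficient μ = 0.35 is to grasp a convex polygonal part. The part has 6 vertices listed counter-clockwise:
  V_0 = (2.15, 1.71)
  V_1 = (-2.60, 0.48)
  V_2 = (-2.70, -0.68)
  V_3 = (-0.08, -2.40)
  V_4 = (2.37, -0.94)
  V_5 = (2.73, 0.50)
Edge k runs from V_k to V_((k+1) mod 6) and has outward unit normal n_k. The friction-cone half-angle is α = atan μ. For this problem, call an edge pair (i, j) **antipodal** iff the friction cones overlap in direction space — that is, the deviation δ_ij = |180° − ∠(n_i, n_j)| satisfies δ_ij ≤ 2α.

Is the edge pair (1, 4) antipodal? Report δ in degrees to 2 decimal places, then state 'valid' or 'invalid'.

δ = 9.11°, valid

α = atan 0.35 = 19.29°;  2α = 38.58°
edge 1: e_1 = (-0.10, -1.16);  n_1 = (-0.9963, +0.0859)
edge 4: e_4 = (+0.36, +1.44);  n_4 = (+0.9701, -0.2425)
∠(n_1, n_4) = 170.89°
δ = |180° − 170.89°| = 9.11°
9.11° ≤ 2α = 38.58°  →  valid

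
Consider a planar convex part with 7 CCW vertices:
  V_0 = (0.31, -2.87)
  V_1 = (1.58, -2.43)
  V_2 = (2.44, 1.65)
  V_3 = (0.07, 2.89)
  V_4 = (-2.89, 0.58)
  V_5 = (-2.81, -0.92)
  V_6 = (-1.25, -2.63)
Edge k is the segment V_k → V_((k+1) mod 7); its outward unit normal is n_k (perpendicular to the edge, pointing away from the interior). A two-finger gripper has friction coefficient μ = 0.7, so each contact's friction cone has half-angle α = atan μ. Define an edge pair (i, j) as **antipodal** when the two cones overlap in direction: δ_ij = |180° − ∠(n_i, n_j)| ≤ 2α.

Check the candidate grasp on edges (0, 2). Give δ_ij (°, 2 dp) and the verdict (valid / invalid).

α = atan 0.7 = 34.99°;  2α = 69.98°
edge 0: e_0 = (+1.27, +0.44);  n_0 = (+0.3274, -0.9449)
edge 2: e_2 = (-2.37, +1.24);  n_2 = (+0.4636, +0.8861)
∠(n_0, n_2) = 133.27°
δ = |180° − 133.27°| = 46.73°
46.73° ≤ 2α = 69.98°  →  valid

δ = 46.73°, valid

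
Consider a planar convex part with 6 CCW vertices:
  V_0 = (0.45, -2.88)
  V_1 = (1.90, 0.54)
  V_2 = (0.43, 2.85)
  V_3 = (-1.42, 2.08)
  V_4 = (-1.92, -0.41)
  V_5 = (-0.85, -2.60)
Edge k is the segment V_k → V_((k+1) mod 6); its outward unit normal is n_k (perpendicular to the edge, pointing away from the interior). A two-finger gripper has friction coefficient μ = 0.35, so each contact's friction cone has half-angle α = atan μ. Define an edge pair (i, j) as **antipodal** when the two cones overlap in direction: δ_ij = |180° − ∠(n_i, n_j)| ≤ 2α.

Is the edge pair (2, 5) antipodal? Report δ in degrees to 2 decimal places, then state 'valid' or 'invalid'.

δ = 34.75°, valid

α = atan 0.35 = 19.29°;  2α = 38.58°
edge 2: e_2 = (-1.85, -0.77);  n_2 = (-0.3843, +0.9232)
edge 5: e_5 = (+1.30, -0.28);  n_5 = (-0.2106, -0.9776)
∠(n_2, n_5) = 145.25°
δ = |180° − 145.25°| = 34.75°
34.75° ≤ 2α = 38.58°  →  valid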